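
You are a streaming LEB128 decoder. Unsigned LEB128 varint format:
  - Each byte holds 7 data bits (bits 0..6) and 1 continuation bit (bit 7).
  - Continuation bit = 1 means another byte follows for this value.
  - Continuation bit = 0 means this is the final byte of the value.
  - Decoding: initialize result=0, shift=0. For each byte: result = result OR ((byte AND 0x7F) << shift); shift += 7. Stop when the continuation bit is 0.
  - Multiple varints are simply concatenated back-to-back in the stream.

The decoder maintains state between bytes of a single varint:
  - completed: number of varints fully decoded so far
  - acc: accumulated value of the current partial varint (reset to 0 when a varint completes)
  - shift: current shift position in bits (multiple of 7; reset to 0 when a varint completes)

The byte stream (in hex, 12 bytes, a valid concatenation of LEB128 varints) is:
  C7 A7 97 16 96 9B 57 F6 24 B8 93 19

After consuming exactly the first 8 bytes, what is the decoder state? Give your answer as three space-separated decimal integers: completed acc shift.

Answer: 2 118 7

Derivation:
byte[0]=0xC7 cont=1 payload=0x47: acc |= 71<<0 -> completed=0 acc=71 shift=7
byte[1]=0xA7 cont=1 payload=0x27: acc |= 39<<7 -> completed=0 acc=5063 shift=14
byte[2]=0x97 cont=1 payload=0x17: acc |= 23<<14 -> completed=0 acc=381895 shift=21
byte[3]=0x16 cont=0 payload=0x16: varint #1 complete (value=46519239); reset -> completed=1 acc=0 shift=0
byte[4]=0x96 cont=1 payload=0x16: acc |= 22<<0 -> completed=1 acc=22 shift=7
byte[5]=0x9B cont=1 payload=0x1B: acc |= 27<<7 -> completed=1 acc=3478 shift=14
byte[6]=0x57 cont=0 payload=0x57: varint #2 complete (value=1428886); reset -> completed=2 acc=0 shift=0
byte[7]=0xF6 cont=1 payload=0x76: acc |= 118<<0 -> completed=2 acc=118 shift=7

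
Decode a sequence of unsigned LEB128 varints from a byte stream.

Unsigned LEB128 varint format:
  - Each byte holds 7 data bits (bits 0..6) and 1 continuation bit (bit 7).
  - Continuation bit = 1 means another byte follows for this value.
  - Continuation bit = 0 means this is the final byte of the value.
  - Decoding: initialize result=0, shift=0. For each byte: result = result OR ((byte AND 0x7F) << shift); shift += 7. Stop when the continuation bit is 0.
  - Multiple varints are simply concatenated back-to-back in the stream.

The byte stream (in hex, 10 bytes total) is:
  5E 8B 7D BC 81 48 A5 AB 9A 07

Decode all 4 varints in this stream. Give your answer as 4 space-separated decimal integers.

  byte[0]=0x5E cont=0 payload=0x5E=94: acc |= 94<<0 -> acc=94 shift=7 [end]
Varint 1: bytes[0:1] = 5E -> value 94 (1 byte(s))
  byte[1]=0x8B cont=1 payload=0x0B=11: acc |= 11<<0 -> acc=11 shift=7
  byte[2]=0x7D cont=0 payload=0x7D=125: acc |= 125<<7 -> acc=16011 shift=14 [end]
Varint 2: bytes[1:3] = 8B 7D -> value 16011 (2 byte(s))
  byte[3]=0xBC cont=1 payload=0x3C=60: acc |= 60<<0 -> acc=60 shift=7
  byte[4]=0x81 cont=1 payload=0x01=1: acc |= 1<<7 -> acc=188 shift=14
  byte[5]=0x48 cont=0 payload=0x48=72: acc |= 72<<14 -> acc=1179836 shift=21 [end]
Varint 3: bytes[3:6] = BC 81 48 -> value 1179836 (3 byte(s))
  byte[6]=0xA5 cont=1 payload=0x25=37: acc |= 37<<0 -> acc=37 shift=7
  byte[7]=0xAB cont=1 payload=0x2B=43: acc |= 43<<7 -> acc=5541 shift=14
  byte[8]=0x9A cont=1 payload=0x1A=26: acc |= 26<<14 -> acc=431525 shift=21
  byte[9]=0x07 cont=0 payload=0x07=7: acc |= 7<<21 -> acc=15111589 shift=28 [end]
Varint 4: bytes[6:10] = A5 AB 9A 07 -> value 15111589 (4 byte(s))

Answer: 94 16011 1179836 15111589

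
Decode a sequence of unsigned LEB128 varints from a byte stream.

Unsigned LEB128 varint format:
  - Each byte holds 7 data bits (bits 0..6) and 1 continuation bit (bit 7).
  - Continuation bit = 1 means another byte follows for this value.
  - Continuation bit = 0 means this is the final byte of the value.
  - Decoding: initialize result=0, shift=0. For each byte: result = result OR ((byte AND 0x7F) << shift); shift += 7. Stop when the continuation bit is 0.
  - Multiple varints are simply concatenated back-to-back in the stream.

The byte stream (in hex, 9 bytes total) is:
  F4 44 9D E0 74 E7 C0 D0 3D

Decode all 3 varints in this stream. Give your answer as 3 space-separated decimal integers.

Answer: 8820 1912861 129245287

Derivation:
  byte[0]=0xF4 cont=1 payload=0x74=116: acc |= 116<<0 -> acc=116 shift=7
  byte[1]=0x44 cont=0 payload=0x44=68: acc |= 68<<7 -> acc=8820 shift=14 [end]
Varint 1: bytes[0:2] = F4 44 -> value 8820 (2 byte(s))
  byte[2]=0x9D cont=1 payload=0x1D=29: acc |= 29<<0 -> acc=29 shift=7
  byte[3]=0xE0 cont=1 payload=0x60=96: acc |= 96<<7 -> acc=12317 shift=14
  byte[4]=0x74 cont=0 payload=0x74=116: acc |= 116<<14 -> acc=1912861 shift=21 [end]
Varint 2: bytes[2:5] = 9D E0 74 -> value 1912861 (3 byte(s))
  byte[5]=0xE7 cont=1 payload=0x67=103: acc |= 103<<0 -> acc=103 shift=7
  byte[6]=0xC0 cont=1 payload=0x40=64: acc |= 64<<7 -> acc=8295 shift=14
  byte[7]=0xD0 cont=1 payload=0x50=80: acc |= 80<<14 -> acc=1319015 shift=21
  byte[8]=0x3D cont=0 payload=0x3D=61: acc |= 61<<21 -> acc=129245287 shift=28 [end]
Varint 3: bytes[5:9] = E7 C0 D0 3D -> value 129245287 (4 byte(s))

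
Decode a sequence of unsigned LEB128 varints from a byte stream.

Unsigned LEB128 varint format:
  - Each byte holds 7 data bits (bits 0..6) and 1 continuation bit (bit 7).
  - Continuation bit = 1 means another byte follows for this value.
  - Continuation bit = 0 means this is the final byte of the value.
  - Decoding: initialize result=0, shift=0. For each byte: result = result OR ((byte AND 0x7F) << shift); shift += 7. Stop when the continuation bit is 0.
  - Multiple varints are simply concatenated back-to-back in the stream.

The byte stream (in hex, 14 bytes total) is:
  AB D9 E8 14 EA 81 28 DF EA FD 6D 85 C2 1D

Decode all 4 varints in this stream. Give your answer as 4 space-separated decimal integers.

Answer: 43658411 655594 230651231 483589

Derivation:
  byte[0]=0xAB cont=1 payload=0x2B=43: acc |= 43<<0 -> acc=43 shift=7
  byte[1]=0xD9 cont=1 payload=0x59=89: acc |= 89<<7 -> acc=11435 shift=14
  byte[2]=0xE8 cont=1 payload=0x68=104: acc |= 104<<14 -> acc=1715371 shift=21
  byte[3]=0x14 cont=0 payload=0x14=20: acc |= 20<<21 -> acc=43658411 shift=28 [end]
Varint 1: bytes[0:4] = AB D9 E8 14 -> value 43658411 (4 byte(s))
  byte[4]=0xEA cont=1 payload=0x6A=106: acc |= 106<<0 -> acc=106 shift=7
  byte[5]=0x81 cont=1 payload=0x01=1: acc |= 1<<7 -> acc=234 shift=14
  byte[6]=0x28 cont=0 payload=0x28=40: acc |= 40<<14 -> acc=655594 shift=21 [end]
Varint 2: bytes[4:7] = EA 81 28 -> value 655594 (3 byte(s))
  byte[7]=0xDF cont=1 payload=0x5F=95: acc |= 95<<0 -> acc=95 shift=7
  byte[8]=0xEA cont=1 payload=0x6A=106: acc |= 106<<7 -> acc=13663 shift=14
  byte[9]=0xFD cont=1 payload=0x7D=125: acc |= 125<<14 -> acc=2061663 shift=21
  byte[10]=0x6D cont=0 payload=0x6D=109: acc |= 109<<21 -> acc=230651231 shift=28 [end]
Varint 3: bytes[7:11] = DF EA FD 6D -> value 230651231 (4 byte(s))
  byte[11]=0x85 cont=1 payload=0x05=5: acc |= 5<<0 -> acc=5 shift=7
  byte[12]=0xC2 cont=1 payload=0x42=66: acc |= 66<<7 -> acc=8453 shift=14
  byte[13]=0x1D cont=0 payload=0x1D=29: acc |= 29<<14 -> acc=483589 shift=21 [end]
Varint 4: bytes[11:14] = 85 C2 1D -> value 483589 (3 byte(s))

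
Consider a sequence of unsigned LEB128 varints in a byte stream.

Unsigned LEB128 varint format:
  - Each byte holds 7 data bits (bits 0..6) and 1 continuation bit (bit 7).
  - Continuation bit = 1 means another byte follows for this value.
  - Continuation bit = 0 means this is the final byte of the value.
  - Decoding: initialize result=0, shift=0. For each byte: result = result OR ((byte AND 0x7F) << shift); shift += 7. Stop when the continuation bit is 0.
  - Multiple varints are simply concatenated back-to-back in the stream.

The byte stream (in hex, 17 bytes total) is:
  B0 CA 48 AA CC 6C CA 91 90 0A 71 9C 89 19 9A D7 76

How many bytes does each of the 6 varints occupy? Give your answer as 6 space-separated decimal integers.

Answer: 3 3 4 1 3 3

Derivation:
  byte[0]=0xB0 cont=1 payload=0x30=48: acc |= 48<<0 -> acc=48 shift=7
  byte[1]=0xCA cont=1 payload=0x4A=74: acc |= 74<<7 -> acc=9520 shift=14
  byte[2]=0x48 cont=0 payload=0x48=72: acc |= 72<<14 -> acc=1189168 shift=21 [end]
Varint 1: bytes[0:3] = B0 CA 48 -> value 1189168 (3 byte(s))
  byte[3]=0xAA cont=1 payload=0x2A=42: acc |= 42<<0 -> acc=42 shift=7
  byte[4]=0xCC cont=1 payload=0x4C=76: acc |= 76<<7 -> acc=9770 shift=14
  byte[5]=0x6C cont=0 payload=0x6C=108: acc |= 108<<14 -> acc=1779242 shift=21 [end]
Varint 2: bytes[3:6] = AA CC 6C -> value 1779242 (3 byte(s))
  byte[6]=0xCA cont=1 payload=0x4A=74: acc |= 74<<0 -> acc=74 shift=7
  byte[7]=0x91 cont=1 payload=0x11=17: acc |= 17<<7 -> acc=2250 shift=14
  byte[8]=0x90 cont=1 payload=0x10=16: acc |= 16<<14 -> acc=264394 shift=21
  byte[9]=0x0A cont=0 payload=0x0A=10: acc |= 10<<21 -> acc=21235914 shift=28 [end]
Varint 3: bytes[6:10] = CA 91 90 0A -> value 21235914 (4 byte(s))
  byte[10]=0x71 cont=0 payload=0x71=113: acc |= 113<<0 -> acc=113 shift=7 [end]
Varint 4: bytes[10:11] = 71 -> value 113 (1 byte(s))
  byte[11]=0x9C cont=1 payload=0x1C=28: acc |= 28<<0 -> acc=28 shift=7
  byte[12]=0x89 cont=1 payload=0x09=9: acc |= 9<<7 -> acc=1180 shift=14
  byte[13]=0x19 cont=0 payload=0x19=25: acc |= 25<<14 -> acc=410780 shift=21 [end]
Varint 5: bytes[11:14] = 9C 89 19 -> value 410780 (3 byte(s))
  byte[14]=0x9A cont=1 payload=0x1A=26: acc |= 26<<0 -> acc=26 shift=7
  byte[15]=0xD7 cont=1 payload=0x57=87: acc |= 87<<7 -> acc=11162 shift=14
  byte[16]=0x76 cont=0 payload=0x76=118: acc |= 118<<14 -> acc=1944474 shift=21 [end]
Varint 6: bytes[14:17] = 9A D7 76 -> value 1944474 (3 byte(s))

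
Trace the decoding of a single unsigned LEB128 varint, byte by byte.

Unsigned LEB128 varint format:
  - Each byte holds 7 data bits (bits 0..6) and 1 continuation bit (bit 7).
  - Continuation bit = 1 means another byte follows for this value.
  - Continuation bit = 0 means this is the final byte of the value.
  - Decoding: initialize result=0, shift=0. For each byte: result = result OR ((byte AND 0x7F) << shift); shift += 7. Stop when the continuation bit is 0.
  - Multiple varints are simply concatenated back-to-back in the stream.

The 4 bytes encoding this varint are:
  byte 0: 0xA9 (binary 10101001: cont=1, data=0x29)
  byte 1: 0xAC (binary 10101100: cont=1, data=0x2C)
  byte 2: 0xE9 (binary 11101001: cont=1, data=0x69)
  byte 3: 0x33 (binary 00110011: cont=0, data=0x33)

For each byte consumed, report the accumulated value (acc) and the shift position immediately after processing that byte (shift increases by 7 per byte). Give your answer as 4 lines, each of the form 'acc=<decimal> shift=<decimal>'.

byte 0=0xA9: payload=0x29=41, contrib = 41<<0 = 41; acc -> 41, shift -> 7
byte 1=0xAC: payload=0x2C=44, contrib = 44<<7 = 5632; acc -> 5673, shift -> 14
byte 2=0xE9: payload=0x69=105, contrib = 105<<14 = 1720320; acc -> 1725993, shift -> 21
byte 3=0x33: payload=0x33=51, contrib = 51<<21 = 106954752; acc -> 108680745, shift -> 28

Answer: acc=41 shift=7
acc=5673 shift=14
acc=1725993 shift=21
acc=108680745 shift=28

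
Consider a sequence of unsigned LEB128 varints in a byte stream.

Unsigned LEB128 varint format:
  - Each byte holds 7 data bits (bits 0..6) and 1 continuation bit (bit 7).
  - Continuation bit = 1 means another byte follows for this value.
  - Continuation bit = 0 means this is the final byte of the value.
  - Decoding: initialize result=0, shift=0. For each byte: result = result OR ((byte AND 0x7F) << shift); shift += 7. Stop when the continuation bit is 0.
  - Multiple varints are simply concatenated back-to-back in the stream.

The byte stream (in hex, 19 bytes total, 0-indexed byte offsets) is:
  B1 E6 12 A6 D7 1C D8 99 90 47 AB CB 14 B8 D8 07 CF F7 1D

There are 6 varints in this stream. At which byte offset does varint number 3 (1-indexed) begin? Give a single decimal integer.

  byte[0]=0xB1 cont=1 payload=0x31=49: acc |= 49<<0 -> acc=49 shift=7
  byte[1]=0xE6 cont=1 payload=0x66=102: acc |= 102<<7 -> acc=13105 shift=14
  byte[2]=0x12 cont=0 payload=0x12=18: acc |= 18<<14 -> acc=308017 shift=21 [end]
Varint 1: bytes[0:3] = B1 E6 12 -> value 308017 (3 byte(s))
  byte[3]=0xA6 cont=1 payload=0x26=38: acc |= 38<<0 -> acc=38 shift=7
  byte[4]=0xD7 cont=1 payload=0x57=87: acc |= 87<<7 -> acc=11174 shift=14
  byte[5]=0x1C cont=0 payload=0x1C=28: acc |= 28<<14 -> acc=469926 shift=21 [end]
Varint 2: bytes[3:6] = A6 D7 1C -> value 469926 (3 byte(s))
  byte[6]=0xD8 cont=1 payload=0x58=88: acc |= 88<<0 -> acc=88 shift=7
  byte[7]=0x99 cont=1 payload=0x19=25: acc |= 25<<7 -> acc=3288 shift=14
  byte[8]=0x90 cont=1 payload=0x10=16: acc |= 16<<14 -> acc=265432 shift=21
  byte[9]=0x47 cont=0 payload=0x47=71: acc |= 71<<21 -> acc=149163224 shift=28 [end]
Varint 3: bytes[6:10] = D8 99 90 47 -> value 149163224 (4 byte(s))
  byte[10]=0xAB cont=1 payload=0x2B=43: acc |= 43<<0 -> acc=43 shift=7
  byte[11]=0xCB cont=1 payload=0x4B=75: acc |= 75<<7 -> acc=9643 shift=14
  byte[12]=0x14 cont=0 payload=0x14=20: acc |= 20<<14 -> acc=337323 shift=21 [end]
Varint 4: bytes[10:13] = AB CB 14 -> value 337323 (3 byte(s))
  byte[13]=0xB8 cont=1 payload=0x38=56: acc |= 56<<0 -> acc=56 shift=7
  byte[14]=0xD8 cont=1 payload=0x58=88: acc |= 88<<7 -> acc=11320 shift=14
  byte[15]=0x07 cont=0 payload=0x07=7: acc |= 7<<14 -> acc=126008 shift=21 [end]
Varint 5: bytes[13:16] = B8 D8 07 -> value 126008 (3 byte(s))
  byte[16]=0xCF cont=1 payload=0x4F=79: acc |= 79<<0 -> acc=79 shift=7
  byte[17]=0xF7 cont=1 payload=0x77=119: acc |= 119<<7 -> acc=15311 shift=14
  byte[18]=0x1D cont=0 payload=0x1D=29: acc |= 29<<14 -> acc=490447 shift=21 [end]
Varint 6: bytes[16:19] = CF F7 1D -> value 490447 (3 byte(s))

Answer: 6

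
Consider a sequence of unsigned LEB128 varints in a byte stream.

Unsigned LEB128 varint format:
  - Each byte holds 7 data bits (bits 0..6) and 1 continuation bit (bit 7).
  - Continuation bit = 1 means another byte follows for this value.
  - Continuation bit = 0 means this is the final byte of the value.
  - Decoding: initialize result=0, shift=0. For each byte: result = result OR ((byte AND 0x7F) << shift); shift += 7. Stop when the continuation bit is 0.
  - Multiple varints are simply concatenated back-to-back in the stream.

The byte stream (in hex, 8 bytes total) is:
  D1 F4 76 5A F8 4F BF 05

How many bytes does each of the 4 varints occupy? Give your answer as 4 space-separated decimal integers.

Answer: 3 1 2 2

Derivation:
  byte[0]=0xD1 cont=1 payload=0x51=81: acc |= 81<<0 -> acc=81 shift=7
  byte[1]=0xF4 cont=1 payload=0x74=116: acc |= 116<<7 -> acc=14929 shift=14
  byte[2]=0x76 cont=0 payload=0x76=118: acc |= 118<<14 -> acc=1948241 shift=21 [end]
Varint 1: bytes[0:3] = D1 F4 76 -> value 1948241 (3 byte(s))
  byte[3]=0x5A cont=0 payload=0x5A=90: acc |= 90<<0 -> acc=90 shift=7 [end]
Varint 2: bytes[3:4] = 5A -> value 90 (1 byte(s))
  byte[4]=0xF8 cont=1 payload=0x78=120: acc |= 120<<0 -> acc=120 shift=7
  byte[5]=0x4F cont=0 payload=0x4F=79: acc |= 79<<7 -> acc=10232 shift=14 [end]
Varint 3: bytes[4:6] = F8 4F -> value 10232 (2 byte(s))
  byte[6]=0xBF cont=1 payload=0x3F=63: acc |= 63<<0 -> acc=63 shift=7
  byte[7]=0x05 cont=0 payload=0x05=5: acc |= 5<<7 -> acc=703 shift=14 [end]
Varint 4: bytes[6:8] = BF 05 -> value 703 (2 byte(s))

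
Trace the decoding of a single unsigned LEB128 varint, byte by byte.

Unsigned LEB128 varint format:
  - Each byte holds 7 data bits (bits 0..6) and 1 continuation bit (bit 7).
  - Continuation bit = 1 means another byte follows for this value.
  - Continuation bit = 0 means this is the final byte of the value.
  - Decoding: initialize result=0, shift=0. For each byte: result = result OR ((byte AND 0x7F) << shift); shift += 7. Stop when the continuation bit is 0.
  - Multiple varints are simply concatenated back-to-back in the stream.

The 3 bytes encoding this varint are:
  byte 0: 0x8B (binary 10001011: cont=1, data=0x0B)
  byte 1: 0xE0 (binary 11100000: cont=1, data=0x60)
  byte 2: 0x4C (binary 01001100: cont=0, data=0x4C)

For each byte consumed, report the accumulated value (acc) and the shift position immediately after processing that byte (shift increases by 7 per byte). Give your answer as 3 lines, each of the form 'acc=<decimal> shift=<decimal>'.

byte 0=0x8B: payload=0x0B=11, contrib = 11<<0 = 11; acc -> 11, shift -> 7
byte 1=0xE0: payload=0x60=96, contrib = 96<<7 = 12288; acc -> 12299, shift -> 14
byte 2=0x4C: payload=0x4C=76, contrib = 76<<14 = 1245184; acc -> 1257483, shift -> 21

Answer: acc=11 shift=7
acc=12299 shift=14
acc=1257483 shift=21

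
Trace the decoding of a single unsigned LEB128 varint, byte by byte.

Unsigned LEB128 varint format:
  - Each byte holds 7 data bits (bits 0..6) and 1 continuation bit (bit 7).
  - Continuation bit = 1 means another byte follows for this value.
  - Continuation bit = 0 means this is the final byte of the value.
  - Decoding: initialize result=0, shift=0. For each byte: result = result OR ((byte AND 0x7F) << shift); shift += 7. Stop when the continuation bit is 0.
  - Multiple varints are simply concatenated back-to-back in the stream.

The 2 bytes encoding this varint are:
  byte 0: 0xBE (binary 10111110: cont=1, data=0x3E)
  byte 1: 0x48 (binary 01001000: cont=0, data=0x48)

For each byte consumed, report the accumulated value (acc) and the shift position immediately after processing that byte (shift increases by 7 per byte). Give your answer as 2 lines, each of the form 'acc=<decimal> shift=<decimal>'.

byte 0=0xBE: payload=0x3E=62, contrib = 62<<0 = 62; acc -> 62, shift -> 7
byte 1=0x48: payload=0x48=72, contrib = 72<<7 = 9216; acc -> 9278, shift -> 14

Answer: acc=62 shift=7
acc=9278 shift=14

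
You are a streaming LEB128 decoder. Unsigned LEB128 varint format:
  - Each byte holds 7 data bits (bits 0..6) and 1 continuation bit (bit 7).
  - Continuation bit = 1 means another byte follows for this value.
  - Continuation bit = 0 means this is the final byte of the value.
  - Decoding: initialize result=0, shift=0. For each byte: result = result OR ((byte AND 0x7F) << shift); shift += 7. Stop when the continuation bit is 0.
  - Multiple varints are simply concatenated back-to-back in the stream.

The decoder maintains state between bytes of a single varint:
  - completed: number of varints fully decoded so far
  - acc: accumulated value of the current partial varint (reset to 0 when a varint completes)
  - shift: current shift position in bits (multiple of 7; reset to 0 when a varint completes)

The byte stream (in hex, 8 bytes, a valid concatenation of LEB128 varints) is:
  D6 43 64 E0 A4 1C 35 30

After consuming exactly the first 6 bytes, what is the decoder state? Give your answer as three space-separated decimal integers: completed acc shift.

byte[0]=0xD6 cont=1 payload=0x56: acc |= 86<<0 -> completed=0 acc=86 shift=7
byte[1]=0x43 cont=0 payload=0x43: varint #1 complete (value=8662); reset -> completed=1 acc=0 shift=0
byte[2]=0x64 cont=0 payload=0x64: varint #2 complete (value=100); reset -> completed=2 acc=0 shift=0
byte[3]=0xE0 cont=1 payload=0x60: acc |= 96<<0 -> completed=2 acc=96 shift=7
byte[4]=0xA4 cont=1 payload=0x24: acc |= 36<<7 -> completed=2 acc=4704 shift=14
byte[5]=0x1C cont=0 payload=0x1C: varint #3 complete (value=463456); reset -> completed=3 acc=0 shift=0

Answer: 3 0 0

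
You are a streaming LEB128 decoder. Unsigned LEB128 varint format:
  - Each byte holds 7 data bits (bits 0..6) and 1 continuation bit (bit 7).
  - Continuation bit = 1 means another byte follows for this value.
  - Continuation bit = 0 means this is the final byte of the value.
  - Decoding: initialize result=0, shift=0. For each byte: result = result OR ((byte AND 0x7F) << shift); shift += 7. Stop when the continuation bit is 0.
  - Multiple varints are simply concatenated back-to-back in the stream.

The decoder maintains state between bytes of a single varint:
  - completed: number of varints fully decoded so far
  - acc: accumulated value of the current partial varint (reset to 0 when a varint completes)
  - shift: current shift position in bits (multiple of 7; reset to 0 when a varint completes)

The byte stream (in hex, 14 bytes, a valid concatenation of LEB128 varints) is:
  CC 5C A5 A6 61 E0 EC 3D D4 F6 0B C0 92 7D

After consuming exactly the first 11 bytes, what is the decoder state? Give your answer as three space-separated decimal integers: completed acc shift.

byte[0]=0xCC cont=1 payload=0x4C: acc |= 76<<0 -> completed=0 acc=76 shift=7
byte[1]=0x5C cont=0 payload=0x5C: varint #1 complete (value=11852); reset -> completed=1 acc=0 shift=0
byte[2]=0xA5 cont=1 payload=0x25: acc |= 37<<0 -> completed=1 acc=37 shift=7
byte[3]=0xA6 cont=1 payload=0x26: acc |= 38<<7 -> completed=1 acc=4901 shift=14
byte[4]=0x61 cont=0 payload=0x61: varint #2 complete (value=1594149); reset -> completed=2 acc=0 shift=0
byte[5]=0xE0 cont=1 payload=0x60: acc |= 96<<0 -> completed=2 acc=96 shift=7
byte[6]=0xEC cont=1 payload=0x6C: acc |= 108<<7 -> completed=2 acc=13920 shift=14
byte[7]=0x3D cont=0 payload=0x3D: varint #3 complete (value=1013344); reset -> completed=3 acc=0 shift=0
byte[8]=0xD4 cont=1 payload=0x54: acc |= 84<<0 -> completed=3 acc=84 shift=7
byte[9]=0xF6 cont=1 payload=0x76: acc |= 118<<7 -> completed=3 acc=15188 shift=14
byte[10]=0x0B cont=0 payload=0x0B: varint #4 complete (value=195412); reset -> completed=4 acc=0 shift=0

Answer: 4 0 0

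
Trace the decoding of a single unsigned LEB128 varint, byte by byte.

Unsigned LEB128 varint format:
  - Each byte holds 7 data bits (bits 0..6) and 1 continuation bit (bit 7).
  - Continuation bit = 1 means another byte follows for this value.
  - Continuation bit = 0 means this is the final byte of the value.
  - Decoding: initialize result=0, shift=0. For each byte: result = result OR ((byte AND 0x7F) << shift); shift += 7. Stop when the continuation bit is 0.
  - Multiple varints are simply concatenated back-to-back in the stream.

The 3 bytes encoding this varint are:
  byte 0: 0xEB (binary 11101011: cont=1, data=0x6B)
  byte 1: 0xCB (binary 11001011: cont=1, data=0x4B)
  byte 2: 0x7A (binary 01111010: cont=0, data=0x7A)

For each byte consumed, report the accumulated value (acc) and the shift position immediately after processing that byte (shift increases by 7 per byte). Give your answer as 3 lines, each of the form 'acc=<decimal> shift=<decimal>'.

Answer: acc=107 shift=7
acc=9707 shift=14
acc=2008555 shift=21

Derivation:
byte 0=0xEB: payload=0x6B=107, contrib = 107<<0 = 107; acc -> 107, shift -> 7
byte 1=0xCB: payload=0x4B=75, contrib = 75<<7 = 9600; acc -> 9707, shift -> 14
byte 2=0x7A: payload=0x7A=122, contrib = 122<<14 = 1998848; acc -> 2008555, shift -> 21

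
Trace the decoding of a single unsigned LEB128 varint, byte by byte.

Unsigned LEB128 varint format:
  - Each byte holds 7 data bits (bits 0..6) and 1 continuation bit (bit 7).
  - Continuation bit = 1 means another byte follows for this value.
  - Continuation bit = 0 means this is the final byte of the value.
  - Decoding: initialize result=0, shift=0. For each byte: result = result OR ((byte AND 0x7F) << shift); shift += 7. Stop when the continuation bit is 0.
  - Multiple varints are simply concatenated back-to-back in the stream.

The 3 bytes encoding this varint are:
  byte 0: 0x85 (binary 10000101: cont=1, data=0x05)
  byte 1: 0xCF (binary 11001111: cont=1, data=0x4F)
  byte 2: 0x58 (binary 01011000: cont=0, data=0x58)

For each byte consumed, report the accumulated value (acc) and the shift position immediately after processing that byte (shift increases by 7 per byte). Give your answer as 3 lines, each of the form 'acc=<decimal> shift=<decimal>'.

byte 0=0x85: payload=0x05=5, contrib = 5<<0 = 5; acc -> 5, shift -> 7
byte 1=0xCF: payload=0x4F=79, contrib = 79<<7 = 10112; acc -> 10117, shift -> 14
byte 2=0x58: payload=0x58=88, contrib = 88<<14 = 1441792; acc -> 1451909, shift -> 21

Answer: acc=5 shift=7
acc=10117 shift=14
acc=1451909 shift=21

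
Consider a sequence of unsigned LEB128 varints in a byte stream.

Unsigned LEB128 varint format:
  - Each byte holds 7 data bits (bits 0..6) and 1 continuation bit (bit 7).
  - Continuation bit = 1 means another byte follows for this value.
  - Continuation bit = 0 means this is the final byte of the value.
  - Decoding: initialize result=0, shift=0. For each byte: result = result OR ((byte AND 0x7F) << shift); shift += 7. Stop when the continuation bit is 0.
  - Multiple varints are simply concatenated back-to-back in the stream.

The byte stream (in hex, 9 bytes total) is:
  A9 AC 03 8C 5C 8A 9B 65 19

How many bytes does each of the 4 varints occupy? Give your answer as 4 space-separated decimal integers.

  byte[0]=0xA9 cont=1 payload=0x29=41: acc |= 41<<0 -> acc=41 shift=7
  byte[1]=0xAC cont=1 payload=0x2C=44: acc |= 44<<7 -> acc=5673 shift=14
  byte[2]=0x03 cont=0 payload=0x03=3: acc |= 3<<14 -> acc=54825 shift=21 [end]
Varint 1: bytes[0:3] = A9 AC 03 -> value 54825 (3 byte(s))
  byte[3]=0x8C cont=1 payload=0x0C=12: acc |= 12<<0 -> acc=12 shift=7
  byte[4]=0x5C cont=0 payload=0x5C=92: acc |= 92<<7 -> acc=11788 shift=14 [end]
Varint 2: bytes[3:5] = 8C 5C -> value 11788 (2 byte(s))
  byte[5]=0x8A cont=1 payload=0x0A=10: acc |= 10<<0 -> acc=10 shift=7
  byte[6]=0x9B cont=1 payload=0x1B=27: acc |= 27<<7 -> acc=3466 shift=14
  byte[7]=0x65 cont=0 payload=0x65=101: acc |= 101<<14 -> acc=1658250 shift=21 [end]
Varint 3: bytes[5:8] = 8A 9B 65 -> value 1658250 (3 byte(s))
  byte[8]=0x19 cont=0 payload=0x19=25: acc |= 25<<0 -> acc=25 shift=7 [end]
Varint 4: bytes[8:9] = 19 -> value 25 (1 byte(s))

Answer: 3 2 3 1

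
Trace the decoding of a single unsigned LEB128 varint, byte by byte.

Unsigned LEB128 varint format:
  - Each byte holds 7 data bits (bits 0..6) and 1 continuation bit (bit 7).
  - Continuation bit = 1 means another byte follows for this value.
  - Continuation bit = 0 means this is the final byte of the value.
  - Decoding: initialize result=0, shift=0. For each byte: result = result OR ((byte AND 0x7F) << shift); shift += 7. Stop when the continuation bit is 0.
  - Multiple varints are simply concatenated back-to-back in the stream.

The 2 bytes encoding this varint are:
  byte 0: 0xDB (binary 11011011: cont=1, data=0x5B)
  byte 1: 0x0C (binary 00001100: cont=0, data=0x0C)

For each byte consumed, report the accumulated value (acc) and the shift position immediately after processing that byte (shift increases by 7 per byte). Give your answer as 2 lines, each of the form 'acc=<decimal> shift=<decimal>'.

Answer: acc=91 shift=7
acc=1627 shift=14

Derivation:
byte 0=0xDB: payload=0x5B=91, contrib = 91<<0 = 91; acc -> 91, shift -> 7
byte 1=0x0C: payload=0x0C=12, contrib = 12<<7 = 1536; acc -> 1627, shift -> 14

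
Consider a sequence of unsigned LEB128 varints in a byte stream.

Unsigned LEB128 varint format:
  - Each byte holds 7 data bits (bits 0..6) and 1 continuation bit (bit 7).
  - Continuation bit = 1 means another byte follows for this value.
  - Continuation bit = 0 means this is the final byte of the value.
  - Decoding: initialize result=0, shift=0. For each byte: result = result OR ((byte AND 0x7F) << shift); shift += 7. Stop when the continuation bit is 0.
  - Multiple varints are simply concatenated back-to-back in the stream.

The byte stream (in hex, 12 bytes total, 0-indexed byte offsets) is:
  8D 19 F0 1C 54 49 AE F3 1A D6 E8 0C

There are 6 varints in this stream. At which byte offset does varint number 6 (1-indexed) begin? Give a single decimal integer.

  byte[0]=0x8D cont=1 payload=0x0D=13: acc |= 13<<0 -> acc=13 shift=7
  byte[1]=0x19 cont=0 payload=0x19=25: acc |= 25<<7 -> acc=3213 shift=14 [end]
Varint 1: bytes[0:2] = 8D 19 -> value 3213 (2 byte(s))
  byte[2]=0xF0 cont=1 payload=0x70=112: acc |= 112<<0 -> acc=112 shift=7
  byte[3]=0x1C cont=0 payload=0x1C=28: acc |= 28<<7 -> acc=3696 shift=14 [end]
Varint 2: bytes[2:4] = F0 1C -> value 3696 (2 byte(s))
  byte[4]=0x54 cont=0 payload=0x54=84: acc |= 84<<0 -> acc=84 shift=7 [end]
Varint 3: bytes[4:5] = 54 -> value 84 (1 byte(s))
  byte[5]=0x49 cont=0 payload=0x49=73: acc |= 73<<0 -> acc=73 shift=7 [end]
Varint 4: bytes[5:6] = 49 -> value 73 (1 byte(s))
  byte[6]=0xAE cont=1 payload=0x2E=46: acc |= 46<<0 -> acc=46 shift=7
  byte[7]=0xF3 cont=1 payload=0x73=115: acc |= 115<<7 -> acc=14766 shift=14
  byte[8]=0x1A cont=0 payload=0x1A=26: acc |= 26<<14 -> acc=440750 shift=21 [end]
Varint 5: bytes[6:9] = AE F3 1A -> value 440750 (3 byte(s))
  byte[9]=0xD6 cont=1 payload=0x56=86: acc |= 86<<0 -> acc=86 shift=7
  byte[10]=0xE8 cont=1 payload=0x68=104: acc |= 104<<7 -> acc=13398 shift=14
  byte[11]=0x0C cont=0 payload=0x0C=12: acc |= 12<<14 -> acc=210006 shift=21 [end]
Varint 6: bytes[9:12] = D6 E8 0C -> value 210006 (3 byte(s))

Answer: 9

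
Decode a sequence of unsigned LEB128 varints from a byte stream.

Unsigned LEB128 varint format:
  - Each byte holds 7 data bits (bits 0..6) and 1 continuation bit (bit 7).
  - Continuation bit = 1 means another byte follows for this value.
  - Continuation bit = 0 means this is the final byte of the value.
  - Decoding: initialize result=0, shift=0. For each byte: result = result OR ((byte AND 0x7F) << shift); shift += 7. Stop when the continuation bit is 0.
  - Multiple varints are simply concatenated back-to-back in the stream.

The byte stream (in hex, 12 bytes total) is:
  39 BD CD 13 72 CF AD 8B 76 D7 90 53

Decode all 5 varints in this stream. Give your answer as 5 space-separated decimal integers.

  byte[0]=0x39 cont=0 payload=0x39=57: acc |= 57<<0 -> acc=57 shift=7 [end]
Varint 1: bytes[0:1] = 39 -> value 57 (1 byte(s))
  byte[1]=0xBD cont=1 payload=0x3D=61: acc |= 61<<0 -> acc=61 shift=7
  byte[2]=0xCD cont=1 payload=0x4D=77: acc |= 77<<7 -> acc=9917 shift=14
  byte[3]=0x13 cont=0 payload=0x13=19: acc |= 19<<14 -> acc=321213 shift=21 [end]
Varint 2: bytes[1:4] = BD CD 13 -> value 321213 (3 byte(s))
  byte[4]=0x72 cont=0 payload=0x72=114: acc |= 114<<0 -> acc=114 shift=7 [end]
Varint 3: bytes[4:5] = 72 -> value 114 (1 byte(s))
  byte[5]=0xCF cont=1 payload=0x4F=79: acc |= 79<<0 -> acc=79 shift=7
  byte[6]=0xAD cont=1 payload=0x2D=45: acc |= 45<<7 -> acc=5839 shift=14
  byte[7]=0x8B cont=1 payload=0x0B=11: acc |= 11<<14 -> acc=186063 shift=21
  byte[8]=0x76 cont=0 payload=0x76=118: acc |= 118<<21 -> acc=247649999 shift=28 [end]
Varint 4: bytes[5:9] = CF AD 8B 76 -> value 247649999 (4 byte(s))
  byte[9]=0xD7 cont=1 payload=0x57=87: acc |= 87<<0 -> acc=87 shift=7
  byte[10]=0x90 cont=1 payload=0x10=16: acc |= 16<<7 -> acc=2135 shift=14
  byte[11]=0x53 cont=0 payload=0x53=83: acc |= 83<<14 -> acc=1362007 shift=21 [end]
Varint 5: bytes[9:12] = D7 90 53 -> value 1362007 (3 byte(s))

Answer: 57 321213 114 247649999 1362007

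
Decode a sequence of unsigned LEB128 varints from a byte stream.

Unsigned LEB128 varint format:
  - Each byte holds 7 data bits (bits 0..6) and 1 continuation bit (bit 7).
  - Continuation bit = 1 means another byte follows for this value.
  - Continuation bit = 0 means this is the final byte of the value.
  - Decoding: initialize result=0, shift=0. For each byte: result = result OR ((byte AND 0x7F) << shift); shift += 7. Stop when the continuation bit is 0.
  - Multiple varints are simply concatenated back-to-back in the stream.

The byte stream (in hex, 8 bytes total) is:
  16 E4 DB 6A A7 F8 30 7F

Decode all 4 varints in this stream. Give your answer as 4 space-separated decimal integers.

  byte[0]=0x16 cont=0 payload=0x16=22: acc |= 22<<0 -> acc=22 shift=7 [end]
Varint 1: bytes[0:1] = 16 -> value 22 (1 byte(s))
  byte[1]=0xE4 cont=1 payload=0x64=100: acc |= 100<<0 -> acc=100 shift=7
  byte[2]=0xDB cont=1 payload=0x5B=91: acc |= 91<<7 -> acc=11748 shift=14
  byte[3]=0x6A cont=0 payload=0x6A=106: acc |= 106<<14 -> acc=1748452 shift=21 [end]
Varint 2: bytes[1:4] = E4 DB 6A -> value 1748452 (3 byte(s))
  byte[4]=0xA7 cont=1 payload=0x27=39: acc |= 39<<0 -> acc=39 shift=7
  byte[5]=0xF8 cont=1 payload=0x78=120: acc |= 120<<7 -> acc=15399 shift=14
  byte[6]=0x30 cont=0 payload=0x30=48: acc |= 48<<14 -> acc=801831 shift=21 [end]
Varint 3: bytes[4:7] = A7 F8 30 -> value 801831 (3 byte(s))
  byte[7]=0x7F cont=0 payload=0x7F=127: acc |= 127<<0 -> acc=127 shift=7 [end]
Varint 4: bytes[7:8] = 7F -> value 127 (1 byte(s))

Answer: 22 1748452 801831 127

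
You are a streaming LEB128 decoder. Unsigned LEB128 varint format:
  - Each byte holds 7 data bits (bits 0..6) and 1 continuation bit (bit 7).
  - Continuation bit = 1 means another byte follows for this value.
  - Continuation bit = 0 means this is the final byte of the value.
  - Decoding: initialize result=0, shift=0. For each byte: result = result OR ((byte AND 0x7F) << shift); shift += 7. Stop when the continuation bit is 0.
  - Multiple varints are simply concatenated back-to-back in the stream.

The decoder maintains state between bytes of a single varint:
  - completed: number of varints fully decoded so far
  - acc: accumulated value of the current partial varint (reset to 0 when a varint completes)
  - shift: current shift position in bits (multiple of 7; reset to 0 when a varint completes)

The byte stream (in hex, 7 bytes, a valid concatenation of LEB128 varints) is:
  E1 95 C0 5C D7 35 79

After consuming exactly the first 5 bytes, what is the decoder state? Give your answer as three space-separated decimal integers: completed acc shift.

byte[0]=0xE1 cont=1 payload=0x61: acc |= 97<<0 -> completed=0 acc=97 shift=7
byte[1]=0x95 cont=1 payload=0x15: acc |= 21<<7 -> completed=0 acc=2785 shift=14
byte[2]=0xC0 cont=1 payload=0x40: acc |= 64<<14 -> completed=0 acc=1051361 shift=21
byte[3]=0x5C cont=0 payload=0x5C: varint #1 complete (value=193989345); reset -> completed=1 acc=0 shift=0
byte[4]=0xD7 cont=1 payload=0x57: acc |= 87<<0 -> completed=1 acc=87 shift=7

Answer: 1 87 7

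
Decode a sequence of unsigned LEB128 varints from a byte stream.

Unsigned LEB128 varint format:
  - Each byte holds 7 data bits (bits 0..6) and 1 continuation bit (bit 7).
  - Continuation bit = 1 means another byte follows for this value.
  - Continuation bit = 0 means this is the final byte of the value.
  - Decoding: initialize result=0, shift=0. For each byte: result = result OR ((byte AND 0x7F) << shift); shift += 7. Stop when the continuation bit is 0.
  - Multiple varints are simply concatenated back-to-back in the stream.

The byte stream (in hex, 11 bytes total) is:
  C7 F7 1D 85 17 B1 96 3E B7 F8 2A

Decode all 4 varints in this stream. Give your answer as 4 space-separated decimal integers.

Answer: 490439 2949 1018673 703543

Derivation:
  byte[0]=0xC7 cont=1 payload=0x47=71: acc |= 71<<0 -> acc=71 shift=7
  byte[1]=0xF7 cont=1 payload=0x77=119: acc |= 119<<7 -> acc=15303 shift=14
  byte[2]=0x1D cont=0 payload=0x1D=29: acc |= 29<<14 -> acc=490439 shift=21 [end]
Varint 1: bytes[0:3] = C7 F7 1D -> value 490439 (3 byte(s))
  byte[3]=0x85 cont=1 payload=0x05=5: acc |= 5<<0 -> acc=5 shift=7
  byte[4]=0x17 cont=0 payload=0x17=23: acc |= 23<<7 -> acc=2949 shift=14 [end]
Varint 2: bytes[3:5] = 85 17 -> value 2949 (2 byte(s))
  byte[5]=0xB1 cont=1 payload=0x31=49: acc |= 49<<0 -> acc=49 shift=7
  byte[6]=0x96 cont=1 payload=0x16=22: acc |= 22<<7 -> acc=2865 shift=14
  byte[7]=0x3E cont=0 payload=0x3E=62: acc |= 62<<14 -> acc=1018673 shift=21 [end]
Varint 3: bytes[5:8] = B1 96 3E -> value 1018673 (3 byte(s))
  byte[8]=0xB7 cont=1 payload=0x37=55: acc |= 55<<0 -> acc=55 shift=7
  byte[9]=0xF8 cont=1 payload=0x78=120: acc |= 120<<7 -> acc=15415 shift=14
  byte[10]=0x2A cont=0 payload=0x2A=42: acc |= 42<<14 -> acc=703543 shift=21 [end]
Varint 4: bytes[8:11] = B7 F8 2A -> value 703543 (3 byte(s))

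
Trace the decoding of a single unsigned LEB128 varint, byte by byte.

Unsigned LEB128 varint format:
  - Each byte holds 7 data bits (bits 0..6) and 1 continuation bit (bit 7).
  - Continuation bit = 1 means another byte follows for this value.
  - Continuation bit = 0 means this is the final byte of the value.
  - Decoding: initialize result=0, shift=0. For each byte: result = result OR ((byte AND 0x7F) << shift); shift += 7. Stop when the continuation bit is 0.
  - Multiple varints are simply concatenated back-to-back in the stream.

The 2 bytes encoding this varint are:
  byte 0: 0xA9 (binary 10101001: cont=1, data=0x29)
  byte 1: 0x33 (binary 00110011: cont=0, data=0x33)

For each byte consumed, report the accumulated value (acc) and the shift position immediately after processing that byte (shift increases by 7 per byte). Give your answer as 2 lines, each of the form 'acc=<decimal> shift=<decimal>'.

byte 0=0xA9: payload=0x29=41, contrib = 41<<0 = 41; acc -> 41, shift -> 7
byte 1=0x33: payload=0x33=51, contrib = 51<<7 = 6528; acc -> 6569, shift -> 14

Answer: acc=41 shift=7
acc=6569 shift=14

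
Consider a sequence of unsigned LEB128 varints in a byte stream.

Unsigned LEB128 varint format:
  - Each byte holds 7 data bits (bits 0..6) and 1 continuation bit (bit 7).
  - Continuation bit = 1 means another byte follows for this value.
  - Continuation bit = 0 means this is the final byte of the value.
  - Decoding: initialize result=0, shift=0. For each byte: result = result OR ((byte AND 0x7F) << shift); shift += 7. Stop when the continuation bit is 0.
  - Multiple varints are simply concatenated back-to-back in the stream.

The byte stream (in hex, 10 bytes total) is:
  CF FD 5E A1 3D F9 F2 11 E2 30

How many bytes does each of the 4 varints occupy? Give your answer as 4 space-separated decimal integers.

Answer: 3 2 3 2

Derivation:
  byte[0]=0xCF cont=1 payload=0x4F=79: acc |= 79<<0 -> acc=79 shift=7
  byte[1]=0xFD cont=1 payload=0x7D=125: acc |= 125<<7 -> acc=16079 shift=14
  byte[2]=0x5E cont=0 payload=0x5E=94: acc |= 94<<14 -> acc=1556175 shift=21 [end]
Varint 1: bytes[0:3] = CF FD 5E -> value 1556175 (3 byte(s))
  byte[3]=0xA1 cont=1 payload=0x21=33: acc |= 33<<0 -> acc=33 shift=7
  byte[4]=0x3D cont=0 payload=0x3D=61: acc |= 61<<7 -> acc=7841 shift=14 [end]
Varint 2: bytes[3:5] = A1 3D -> value 7841 (2 byte(s))
  byte[5]=0xF9 cont=1 payload=0x79=121: acc |= 121<<0 -> acc=121 shift=7
  byte[6]=0xF2 cont=1 payload=0x72=114: acc |= 114<<7 -> acc=14713 shift=14
  byte[7]=0x11 cont=0 payload=0x11=17: acc |= 17<<14 -> acc=293241 shift=21 [end]
Varint 3: bytes[5:8] = F9 F2 11 -> value 293241 (3 byte(s))
  byte[8]=0xE2 cont=1 payload=0x62=98: acc |= 98<<0 -> acc=98 shift=7
  byte[9]=0x30 cont=0 payload=0x30=48: acc |= 48<<7 -> acc=6242 shift=14 [end]
Varint 4: bytes[8:10] = E2 30 -> value 6242 (2 byte(s))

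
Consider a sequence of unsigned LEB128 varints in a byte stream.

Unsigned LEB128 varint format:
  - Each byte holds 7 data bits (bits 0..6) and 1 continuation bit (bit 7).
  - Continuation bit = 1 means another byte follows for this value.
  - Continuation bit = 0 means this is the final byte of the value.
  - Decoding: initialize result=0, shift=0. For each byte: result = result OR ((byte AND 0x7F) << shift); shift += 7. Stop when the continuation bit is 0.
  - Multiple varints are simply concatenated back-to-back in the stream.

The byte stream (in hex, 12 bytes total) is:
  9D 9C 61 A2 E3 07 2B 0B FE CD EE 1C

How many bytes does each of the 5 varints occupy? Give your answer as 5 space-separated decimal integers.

  byte[0]=0x9D cont=1 payload=0x1D=29: acc |= 29<<0 -> acc=29 shift=7
  byte[1]=0x9C cont=1 payload=0x1C=28: acc |= 28<<7 -> acc=3613 shift=14
  byte[2]=0x61 cont=0 payload=0x61=97: acc |= 97<<14 -> acc=1592861 shift=21 [end]
Varint 1: bytes[0:3] = 9D 9C 61 -> value 1592861 (3 byte(s))
  byte[3]=0xA2 cont=1 payload=0x22=34: acc |= 34<<0 -> acc=34 shift=7
  byte[4]=0xE3 cont=1 payload=0x63=99: acc |= 99<<7 -> acc=12706 shift=14
  byte[5]=0x07 cont=0 payload=0x07=7: acc |= 7<<14 -> acc=127394 shift=21 [end]
Varint 2: bytes[3:6] = A2 E3 07 -> value 127394 (3 byte(s))
  byte[6]=0x2B cont=0 payload=0x2B=43: acc |= 43<<0 -> acc=43 shift=7 [end]
Varint 3: bytes[6:7] = 2B -> value 43 (1 byte(s))
  byte[7]=0x0B cont=0 payload=0x0B=11: acc |= 11<<0 -> acc=11 shift=7 [end]
Varint 4: bytes[7:8] = 0B -> value 11 (1 byte(s))
  byte[8]=0xFE cont=1 payload=0x7E=126: acc |= 126<<0 -> acc=126 shift=7
  byte[9]=0xCD cont=1 payload=0x4D=77: acc |= 77<<7 -> acc=9982 shift=14
  byte[10]=0xEE cont=1 payload=0x6E=110: acc |= 110<<14 -> acc=1812222 shift=21
  byte[11]=0x1C cont=0 payload=0x1C=28: acc |= 28<<21 -> acc=60532478 shift=28 [end]
Varint 5: bytes[8:12] = FE CD EE 1C -> value 60532478 (4 byte(s))

Answer: 3 3 1 1 4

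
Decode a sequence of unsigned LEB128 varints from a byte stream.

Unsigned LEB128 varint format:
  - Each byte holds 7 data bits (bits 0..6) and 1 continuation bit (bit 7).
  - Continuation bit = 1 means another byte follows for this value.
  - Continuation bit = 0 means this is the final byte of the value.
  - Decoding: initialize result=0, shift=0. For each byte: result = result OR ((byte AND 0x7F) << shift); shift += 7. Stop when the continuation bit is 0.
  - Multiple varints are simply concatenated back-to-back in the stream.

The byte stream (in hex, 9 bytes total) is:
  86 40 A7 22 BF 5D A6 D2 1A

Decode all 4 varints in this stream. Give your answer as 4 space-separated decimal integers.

Answer: 8198 4391 11967 436518

Derivation:
  byte[0]=0x86 cont=1 payload=0x06=6: acc |= 6<<0 -> acc=6 shift=7
  byte[1]=0x40 cont=0 payload=0x40=64: acc |= 64<<7 -> acc=8198 shift=14 [end]
Varint 1: bytes[0:2] = 86 40 -> value 8198 (2 byte(s))
  byte[2]=0xA7 cont=1 payload=0x27=39: acc |= 39<<0 -> acc=39 shift=7
  byte[3]=0x22 cont=0 payload=0x22=34: acc |= 34<<7 -> acc=4391 shift=14 [end]
Varint 2: bytes[2:4] = A7 22 -> value 4391 (2 byte(s))
  byte[4]=0xBF cont=1 payload=0x3F=63: acc |= 63<<0 -> acc=63 shift=7
  byte[5]=0x5D cont=0 payload=0x5D=93: acc |= 93<<7 -> acc=11967 shift=14 [end]
Varint 3: bytes[4:6] = BF 5D -> value 11967 (2 byte(s))
  byte[6]=0xA6 cont=1 payload=0x26=38: acc |= 38<<0 -> acc=38 shift=7
  byte[7]=0xD2 cont=1 payload=0x52=82: acc |= 82<<7 -> acc=10534 shift=14
  byte[8]=0x1A cont=0 payload=0x1A=26: acc |= 26<<14 -> acc=436518 shift=21 [end]
Varint 4: bytes[6:9] = A6 D2 1A -> value 436518 (3 byte(s))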